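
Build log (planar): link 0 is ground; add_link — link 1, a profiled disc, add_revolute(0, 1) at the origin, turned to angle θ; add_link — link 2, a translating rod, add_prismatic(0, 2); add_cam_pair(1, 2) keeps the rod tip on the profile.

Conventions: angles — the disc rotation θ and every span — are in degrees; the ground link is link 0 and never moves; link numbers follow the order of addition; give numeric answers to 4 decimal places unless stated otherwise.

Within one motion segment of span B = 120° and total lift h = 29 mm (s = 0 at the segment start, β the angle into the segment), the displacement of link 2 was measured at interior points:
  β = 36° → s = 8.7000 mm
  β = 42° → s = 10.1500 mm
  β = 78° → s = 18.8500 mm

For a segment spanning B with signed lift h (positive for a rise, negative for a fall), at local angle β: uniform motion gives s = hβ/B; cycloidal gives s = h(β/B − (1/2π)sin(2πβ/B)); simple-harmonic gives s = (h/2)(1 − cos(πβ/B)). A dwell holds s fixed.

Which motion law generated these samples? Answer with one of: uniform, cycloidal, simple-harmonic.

candidates at β/B = r: uniform s = h·r (linear in β); cycloidal s = h·(r − sin(2πr)/(2π)); simple-harmonic s = (h/2)(1 − cos(πr))
β=36°: printed 8.7000 | uniform 8.7000, cycloidal 4.3104, simple-harmonic 5.9771
β=42°: printed 10.1500 | uniform 10.1500, cycloidal 6.4160, simple-harmonic 7.9171
β=78°: printed 18.8500 | uniform 18.8500, cycloidal 22.5840, simple-harmonic 21.0829
only one law matches every sample → uniform

uniform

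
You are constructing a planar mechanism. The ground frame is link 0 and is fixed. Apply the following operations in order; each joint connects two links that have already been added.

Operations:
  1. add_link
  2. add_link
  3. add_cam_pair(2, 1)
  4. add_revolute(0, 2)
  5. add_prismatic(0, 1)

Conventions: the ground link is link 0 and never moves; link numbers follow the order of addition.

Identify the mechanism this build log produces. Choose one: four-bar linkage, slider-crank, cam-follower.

links: 3 (incl. ground); joints: 1 revolute, 1 prismatic, 1 higher (cam) pair, forming one closed loop
3 links, revolute + prismatic + higher pair in one loop → cam-follower

cam-follower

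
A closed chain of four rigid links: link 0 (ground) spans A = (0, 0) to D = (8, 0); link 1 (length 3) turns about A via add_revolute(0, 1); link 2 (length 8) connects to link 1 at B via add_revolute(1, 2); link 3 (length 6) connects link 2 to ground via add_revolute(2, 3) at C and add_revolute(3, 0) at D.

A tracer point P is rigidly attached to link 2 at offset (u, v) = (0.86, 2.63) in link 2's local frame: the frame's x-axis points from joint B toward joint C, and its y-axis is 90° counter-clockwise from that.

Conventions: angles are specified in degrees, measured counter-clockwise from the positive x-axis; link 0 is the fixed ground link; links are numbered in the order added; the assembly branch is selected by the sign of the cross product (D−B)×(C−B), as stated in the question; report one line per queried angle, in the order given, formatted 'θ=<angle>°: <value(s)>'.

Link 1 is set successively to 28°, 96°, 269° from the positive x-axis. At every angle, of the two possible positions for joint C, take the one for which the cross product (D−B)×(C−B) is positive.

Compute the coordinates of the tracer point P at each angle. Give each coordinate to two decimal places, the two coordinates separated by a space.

A=(0,0), D=(8.00,0)
θ=28°: B = A + 3.00·(cos28°, sin28°) = (2.6488, 1.4084)
θ=28°: |BD| = 5.5334
θ=28°: circle(B,8.00) ∩ circle(D,6.00): a=5.2968, h=5.9953
θ=28°:   candidates: C₊=(9.2972,5.8581) cross=33.175; C₋=(6.2452,-5.7377) cross=-33.175
θ=28°:   branch + wants cross > 0 → take C=(9.2972,5.8581) (cross=33.175)
θ=28°: ex = (C−B)/|BC| = (0.8310,0.5562); ey = (-0.5562,0.8310)
θ=28°: P = B + 0.86·ex + 2.63·ey = (1.9007,4.0724)
θ=96°: B = A + 3.00·(cos96°, sin96°) = (-0.3136, 2.9836)
θ=96°: |BD| = 8.8327
θ=96°: circle(B,8.00) ∩ circle(D,6.00): a=6.0014, h=5.2899
θ=96°:   candidates: C₊=(7.1219,5.9354) cross=46.725; C₋=(3.5482,-4.0226) cross=-46.725
θ=96°:   branch + wants cross > 0 → take C=(7.1219,5.9354) (cross=46.725)
θ=96°: ex = (C−B)/|BC| = (0.9294,0.3690); ey = (-0.3690,0.9294)
θ=96°: P = B + 0.86·ex + 2.63·ey = (-0.4847,5.7453)
θ=269°: B = A + 3.00·(cos269°, sin269°) = (-0.0524, -2.9995)
θ=269°: |BD| = 8.5929
θ=269°: circle(B,8.00) ∩ circle(D,6.00): a=5.9257, h=5.3746
θ=269°:   candidates: C₊=(3.6245,4.1055) cross=46.183; C₋=(7.3767,-5.9675) cross=-46.183
θ=269°:   branch + wants cross > 0 → take C=(3.6245,4.1055) (cross=46.183)
θ=269°: ex = (C−B)/|BC| = (0.4596,0.8881); ey = (-0.8881,0.4596)
θ=269°: P = B + 0.86·ex + 2.63·ey = (-1.9929,-1.0270)

θ=28°: 1.90 4.07
θ=96°: -0.48 5.75
θ=269°: -1.99 -1.03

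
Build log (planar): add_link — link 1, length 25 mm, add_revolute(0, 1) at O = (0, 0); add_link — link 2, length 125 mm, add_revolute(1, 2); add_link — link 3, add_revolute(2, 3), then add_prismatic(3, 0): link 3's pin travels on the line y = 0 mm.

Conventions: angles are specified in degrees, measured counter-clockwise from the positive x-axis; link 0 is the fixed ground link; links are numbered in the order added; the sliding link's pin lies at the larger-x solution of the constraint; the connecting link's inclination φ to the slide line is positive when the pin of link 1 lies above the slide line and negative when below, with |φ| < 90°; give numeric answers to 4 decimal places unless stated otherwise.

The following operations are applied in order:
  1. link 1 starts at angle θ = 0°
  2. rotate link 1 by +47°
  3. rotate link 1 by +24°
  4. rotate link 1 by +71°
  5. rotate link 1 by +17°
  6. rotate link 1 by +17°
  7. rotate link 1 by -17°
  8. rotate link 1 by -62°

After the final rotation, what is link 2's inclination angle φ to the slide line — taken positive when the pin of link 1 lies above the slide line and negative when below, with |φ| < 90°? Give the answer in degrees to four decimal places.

geometry: r = 25 mm, L = 125 mm, e = 0 mm; θ starts at 0°
rotate link 1 by +47°: θ ← 0° +47° = 47°
rotate link 1 by +24°: θ ← 47° +24° = 71°
rotate link 1 by +71°: θ ← 71° +71° = 142°
rotate link 1 by +17°: θ ← 142° +17° = 159°
rotate link 1 by +17°: θ ← 159° +17° = 176°
rotate link 1 by -17°: θ ← 176° -17° = 159°
rotate link 1 by -62°: θ ← 159° -62° = 97°
h = r sin θ − e = 24.813654 − 0 = 24.813654
sin φ = h / L = 24.813654 / 125 = 0.19850923
φ = arcsin(0.19850923) = 11.449796°

11.4498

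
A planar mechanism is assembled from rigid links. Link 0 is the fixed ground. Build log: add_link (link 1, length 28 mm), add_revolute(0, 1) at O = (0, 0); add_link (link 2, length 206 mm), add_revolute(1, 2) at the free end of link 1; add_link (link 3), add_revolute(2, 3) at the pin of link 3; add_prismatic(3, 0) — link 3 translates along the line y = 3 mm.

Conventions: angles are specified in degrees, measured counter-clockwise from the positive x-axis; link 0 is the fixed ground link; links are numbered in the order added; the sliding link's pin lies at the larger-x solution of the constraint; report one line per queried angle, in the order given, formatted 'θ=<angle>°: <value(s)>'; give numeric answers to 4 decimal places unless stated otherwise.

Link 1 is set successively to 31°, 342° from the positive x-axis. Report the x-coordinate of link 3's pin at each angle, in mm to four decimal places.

geometry: r = 28 mm, L = 206 mm, e = 3 mm
θ=31°: crank pin P = (r cos θ, r sin θ) = (24.000684, 14.421066)
θ=31°: h = r sin θ − e = 14.421066 − 3 = 11.421066
θ=31°: x = r cos θ + √(L² − h²) = 24.000684 + 205.683153 = 229.683837
θ=342°: crank pin P = (r cos θ, r sin θ) = (26.629582, -8.652476)
θ=342°: h = r sin θ − e = -8.652476 − 3 = -11.652476
θ=342°: x = r cos θ + √(L² − h²) = 26.629582 + 205.670172 = 232.299755

θ=31°: 229.6838
θ=342°: 232.2998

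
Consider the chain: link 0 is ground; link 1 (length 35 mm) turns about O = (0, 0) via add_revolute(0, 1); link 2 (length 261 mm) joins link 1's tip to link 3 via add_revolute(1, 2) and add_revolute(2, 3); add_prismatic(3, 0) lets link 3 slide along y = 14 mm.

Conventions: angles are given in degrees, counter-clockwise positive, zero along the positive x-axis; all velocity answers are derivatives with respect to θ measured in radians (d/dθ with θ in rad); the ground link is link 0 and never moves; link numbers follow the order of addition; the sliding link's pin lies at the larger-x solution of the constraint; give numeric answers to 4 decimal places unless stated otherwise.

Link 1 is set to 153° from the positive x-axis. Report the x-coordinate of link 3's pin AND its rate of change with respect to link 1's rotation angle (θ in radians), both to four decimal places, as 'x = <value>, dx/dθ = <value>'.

geometry: r = 35 mm, L = 261 mm, e = 14 mm
crank pin P = (r cos θ, r sin θ) = (-31.185228, 15.889667)
h = r sin θ − e = 15.889667 − 14 = 1.889667
x = r cos θ + √(L² − h²) = -31.185228 + 260.993159 = 229.807931
dx/dθ = −r sin θ − h·r cos θ/√(L² − h²) (θ in radians; h = 1.889667) = -15.663877

x = 229.8079, dx/dθ = -15.6639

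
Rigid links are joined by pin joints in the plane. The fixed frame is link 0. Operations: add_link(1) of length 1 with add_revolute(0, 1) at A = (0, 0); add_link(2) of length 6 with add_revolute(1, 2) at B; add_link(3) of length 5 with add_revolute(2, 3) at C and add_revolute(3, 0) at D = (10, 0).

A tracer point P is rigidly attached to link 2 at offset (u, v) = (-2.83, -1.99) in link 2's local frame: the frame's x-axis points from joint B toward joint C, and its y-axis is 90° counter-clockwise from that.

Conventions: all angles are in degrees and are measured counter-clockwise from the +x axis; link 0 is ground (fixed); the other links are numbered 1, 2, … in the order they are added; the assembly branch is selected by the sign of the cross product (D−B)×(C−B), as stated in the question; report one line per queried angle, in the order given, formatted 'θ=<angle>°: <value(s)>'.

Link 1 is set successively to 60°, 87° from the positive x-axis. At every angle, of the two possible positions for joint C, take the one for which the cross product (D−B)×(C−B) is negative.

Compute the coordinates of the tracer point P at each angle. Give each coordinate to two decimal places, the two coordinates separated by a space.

A=(0,0), D=(10.00,0)
θ=60°: B = A + 1.00·(cos60°, sin60°) = (0.5000, 0.8660)
θ=60°: |BD| = 9.5394
θ=60°: circle(B,6.00) ∩ circle(D,5.00): a=5.3463, h=2.7235
θ=60°:   candidates: C₊=(6.0714,3.0929) cross=25.981; C₋=(5.5769,-2.3316) cross=-25.981
θ=60°:   branch - wants cross < 0 → take C=(5.5769,-2.3316) (cross=-25.981)
θ=60°: ex = (C−B)/|BC| = (0.8462,-0.5329); ey = (0.5329,0.8462)
θ=60°: P = B + -2.83·ex + -1.99·ey = (-2.9552,0.6904)
θ=87°: B = A + 1.00·(cos87°, sin87°) = (0.0523, 0.9986)
θ=87°: |BD| = 9.9977
θ=87°: circle(B,6.00) ∩ circle(D,5.00): a=5.5490, h=2.2823
θ=87°:   candidates: C₊=(5.8015,2.7153) cross=22.818; C₋=(5.3456,-1.8266) cross=-22.818
θ=87°:   branch - wants cross < 0 → take C=(5.3456,-1.8266) (cross=-22.818)
θ=87°: ex = (C−B)/|BC| = (0.8822,-0.4709); ey = (0.4709,0.8822)
θ=87°: P = B + -2.83·ex + -1.99·ey = (-3.3813,0.5756)

θ=60°: -2.96 0.69
θ=87°: -3.38 0.58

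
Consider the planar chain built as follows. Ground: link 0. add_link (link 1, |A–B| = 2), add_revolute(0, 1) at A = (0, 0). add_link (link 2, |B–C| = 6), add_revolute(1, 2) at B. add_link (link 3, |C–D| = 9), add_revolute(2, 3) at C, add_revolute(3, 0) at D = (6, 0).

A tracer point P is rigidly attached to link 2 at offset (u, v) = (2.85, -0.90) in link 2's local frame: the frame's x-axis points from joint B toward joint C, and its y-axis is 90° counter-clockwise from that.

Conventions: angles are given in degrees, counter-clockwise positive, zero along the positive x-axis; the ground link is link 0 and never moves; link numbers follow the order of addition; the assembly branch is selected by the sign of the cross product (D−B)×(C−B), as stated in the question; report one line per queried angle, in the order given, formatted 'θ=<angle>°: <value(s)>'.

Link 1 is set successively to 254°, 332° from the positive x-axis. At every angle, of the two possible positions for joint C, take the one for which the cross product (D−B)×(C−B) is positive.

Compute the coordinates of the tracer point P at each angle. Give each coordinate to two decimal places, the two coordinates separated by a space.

A=(0,0), D=(6.00,0)
θ=254°: B = A + 2.00·(cos254°, sin254°) = (-0.5513, -1.9225)
θ=254°: |BD| = 6.8275
θ=254°: circle(B,6.00) ∩ circle(D,9.00): a=0.1183, h=5.9988
θ=254°:   candidates: C₊=(-2.1269,3.8669) cross=40.957; C₋=(1.2514,-7.6453) cross=-40.957
θ=254°:   branch + wants cross > 0 → take C=(-2.1269,3.8669) (cross=40.957)
θ=254°: ex = (C−B)/|BC| = (-0.2626,0.9649); ey = (-0.9649,-0.2626)
θ=254°: P = B + 2.85·ex + -0.90·ey = (-0.4313,1.0638)
θ=332°: B = A + 2.00·(cos332°, sin332°) = (1.7659, -0.9389)
θ=332°: |BD| = 4.3370
θ=332°: circle(B,6.00) ∩ circle(D,9.00): a=-3.0195, h=5.1849
θ=332°:   candidates: C₊=(-2.3045,3.4692) cross=22.487; C₋=(-0.0595,-6.6545) cross=-22.487
θ=332°:   branch + wants cross > 0 → take C=(-2.3045,3.4692) (cross=22.487)
θ=332°: ex = (C−B)/|BC| = (-0.6784,0.7347); ey = (-0.7347,-0.6784)
θ=332°: P = B + 2.85·ex + -0.90·ey = (0.4937,1.7655)

θ=254°: -0.43 1.06
θ=332°: 0.49 1.77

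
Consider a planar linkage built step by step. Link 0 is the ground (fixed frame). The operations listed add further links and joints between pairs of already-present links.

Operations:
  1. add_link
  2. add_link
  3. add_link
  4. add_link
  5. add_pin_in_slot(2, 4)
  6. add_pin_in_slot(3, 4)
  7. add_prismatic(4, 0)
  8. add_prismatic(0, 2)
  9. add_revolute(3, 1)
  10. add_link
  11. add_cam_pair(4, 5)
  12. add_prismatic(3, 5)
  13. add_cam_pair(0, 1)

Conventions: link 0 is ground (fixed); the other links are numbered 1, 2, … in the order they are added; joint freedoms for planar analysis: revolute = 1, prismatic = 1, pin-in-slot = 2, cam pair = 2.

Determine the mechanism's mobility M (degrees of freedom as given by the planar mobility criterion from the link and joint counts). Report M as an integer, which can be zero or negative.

ground; <1,0,0>
#1 <2,0,0>
#2 <3,0,0>
#3 <4,0,0>
#4 <5,0,0>
PS:2↔4 J2 <5,0,1>
PS:3↔4 J2 <5,0,2>
P:4↔0 J1 <5,1,2>
P:0↔2 J1 <5,2,2>
R:3↔1 J1 <5,3,2>
#5 <6,3,2>
C:4↔5 J2 <6,3,3>
P:3↔5 J1 <6,4,3>
C:0↔1 J2 <6,4,4>
3×5 − 2×4 − 1×4 = 3

M = 3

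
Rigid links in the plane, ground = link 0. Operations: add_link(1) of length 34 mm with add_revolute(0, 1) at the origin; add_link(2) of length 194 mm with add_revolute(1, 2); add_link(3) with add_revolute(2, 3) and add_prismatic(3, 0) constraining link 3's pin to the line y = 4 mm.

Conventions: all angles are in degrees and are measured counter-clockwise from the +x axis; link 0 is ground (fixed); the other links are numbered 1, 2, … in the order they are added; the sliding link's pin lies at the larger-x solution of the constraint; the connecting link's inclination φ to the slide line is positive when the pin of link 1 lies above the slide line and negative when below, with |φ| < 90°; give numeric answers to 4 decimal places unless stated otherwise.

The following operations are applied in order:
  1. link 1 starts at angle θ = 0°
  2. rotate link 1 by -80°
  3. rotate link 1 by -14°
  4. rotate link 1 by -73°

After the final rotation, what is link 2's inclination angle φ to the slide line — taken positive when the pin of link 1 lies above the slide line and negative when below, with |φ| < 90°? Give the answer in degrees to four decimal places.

geometry: r = 34 mm, L = 194 mm, e = 4 mm; θ starts at 0°
rotate link 1 by -80°: θ ← 0° -80° = -80°
rotate link 1 by -14°: θ ← -80° -14° = -94°
rotate link 1 by -73°: θ ← -94° -73° = -167°
h = r sin θ − e = -7.648336 − 4 = -11.648336
sin φ = h / L = -11.648336 / 194 = -0.06004297
φ = arcsin(-0.06004297) = -3.442279°

-3.4423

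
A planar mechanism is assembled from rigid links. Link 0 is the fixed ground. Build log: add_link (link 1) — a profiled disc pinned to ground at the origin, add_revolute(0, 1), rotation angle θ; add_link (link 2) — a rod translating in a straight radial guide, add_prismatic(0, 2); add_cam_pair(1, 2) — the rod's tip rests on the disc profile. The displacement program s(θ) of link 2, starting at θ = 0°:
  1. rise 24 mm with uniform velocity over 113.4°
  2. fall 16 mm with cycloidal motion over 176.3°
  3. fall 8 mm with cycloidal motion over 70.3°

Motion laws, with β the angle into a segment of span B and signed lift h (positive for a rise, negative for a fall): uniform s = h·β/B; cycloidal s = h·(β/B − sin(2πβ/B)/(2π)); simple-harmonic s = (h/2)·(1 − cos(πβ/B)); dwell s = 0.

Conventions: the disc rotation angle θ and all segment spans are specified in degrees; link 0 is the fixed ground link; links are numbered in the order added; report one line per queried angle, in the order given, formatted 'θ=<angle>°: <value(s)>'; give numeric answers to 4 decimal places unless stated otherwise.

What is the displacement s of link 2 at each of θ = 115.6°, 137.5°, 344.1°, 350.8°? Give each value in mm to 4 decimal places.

seg 1 [0°–113.4°] uniform, h=24: full span → s += 24 → s = 24.0000
seg 2 [113.4°–289.7°] cycloidal, h=-16: θ=115.6° here. β=2.2, B=176.3. -16·(0.0125 − sin(2π·0.0125)/(2π)) = -0.0002 → s = 23.9998
seg 2 [113.4°–289.7°] cycloidal, h=-16: θ=137.5° here. β=24.1, B=176.3. -16·(0.1367 − sin(2π·0.1367)/(2π)) = -0.2592 → s = 23.7408
seg 2 [113.4°–289.7°] cycloidal, h=-16: full span → s += -16 → s = 8.0000
seg 3 [289.7°–360°] cycloidal, h=-8: θ=344.1° here. β=54.4, B=70.3. -8·(0.7738 − sin(2π·0.7738)/(2π)) = -7.4496 → s = 0.5504
seg 3 [289.7°–360°] cycloidal, h=-8: θ=350.8° here. β=61.1, B=70.3. -8·(0.8691 − sin(2π·0.8691)/(2π)) = -7.8859 → s = 0.1141

θ=115.6°: 23.9998
θ=137.5°: 23.7408
θ=344.1°: 0.5504
θ=350.8°: 0.1141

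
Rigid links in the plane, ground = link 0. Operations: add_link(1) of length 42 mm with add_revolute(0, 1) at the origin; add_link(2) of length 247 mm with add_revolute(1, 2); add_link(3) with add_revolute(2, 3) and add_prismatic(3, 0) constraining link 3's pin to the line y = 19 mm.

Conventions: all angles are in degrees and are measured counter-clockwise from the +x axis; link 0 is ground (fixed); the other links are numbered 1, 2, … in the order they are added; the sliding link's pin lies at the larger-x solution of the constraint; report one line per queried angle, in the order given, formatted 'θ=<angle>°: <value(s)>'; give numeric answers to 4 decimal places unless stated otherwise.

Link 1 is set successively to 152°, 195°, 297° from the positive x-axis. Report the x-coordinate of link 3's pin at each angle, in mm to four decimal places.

geometry: r = 42 mm, L = 247 mm, e = 19 mm
θ=152°: crank pin P = (r cos θ, r sin θ) = (-37.083799, 19.717806)
θ=152°: h = r sin θ − e = 19.717806 − 19 = 0.717806
θ=152°: x = r cos θ + √(L² − h²) = -37.083799 + 246.998957 = 209.915158
θ=195°: crank pin P = (r cos θ, r sin θ) = (-40.568885, -10.870400)
θ=195°: h = r sin θ − e = -10.870400 − 19 = -29.870400
θ=195°: x = r cos θ + √(L² − h²) = -40.568885 + 245.187192 = 204.618307
θ=297°: crank pin P = (r cos θ, r sin θ) = (19.067601, -37.422274)
θ=297°: h = r sin θ − e = -37.422274 − 19 = -56.422274
θ=297°: x = r cos θ + √(L² − h²) = 19.067601 + 240.469389 = 259.536990

θ=152°: 209.9152
θ=195°: 204.6183
θ=297°: 259.5370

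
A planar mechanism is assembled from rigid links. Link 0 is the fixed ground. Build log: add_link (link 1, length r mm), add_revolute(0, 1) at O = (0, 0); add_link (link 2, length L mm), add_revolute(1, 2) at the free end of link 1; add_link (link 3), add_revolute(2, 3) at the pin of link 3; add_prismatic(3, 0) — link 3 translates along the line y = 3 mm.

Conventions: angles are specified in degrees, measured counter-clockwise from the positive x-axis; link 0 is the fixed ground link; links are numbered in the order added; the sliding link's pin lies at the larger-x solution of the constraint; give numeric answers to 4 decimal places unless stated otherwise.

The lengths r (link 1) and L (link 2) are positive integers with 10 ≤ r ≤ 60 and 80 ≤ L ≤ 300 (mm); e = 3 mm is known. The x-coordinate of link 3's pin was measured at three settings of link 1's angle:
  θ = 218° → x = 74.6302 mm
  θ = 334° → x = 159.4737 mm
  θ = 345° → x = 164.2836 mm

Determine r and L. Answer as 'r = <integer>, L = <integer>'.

constraint per measurement: (x − r cos θ)² + (r sin θ − e)² = L²
subtracting the θ₁ and θ₂ equations cancels the r² and L² terms:
r = (x₁² − x₂²) / (2[(x₁cos θ₁ + e sin θ₁) − (x₂cos θ₂ + e sin θ₂)]) = 49.0000 → r = 49
L² = (x₁ − r cos θ₁)² + (r sin θ₁ − e)² = 13923.9924 → L = 118.0000 → L = 118
check at θ₃=345°: x = 164.2836 (printed 164.2836) ✓

r = 49, L = 118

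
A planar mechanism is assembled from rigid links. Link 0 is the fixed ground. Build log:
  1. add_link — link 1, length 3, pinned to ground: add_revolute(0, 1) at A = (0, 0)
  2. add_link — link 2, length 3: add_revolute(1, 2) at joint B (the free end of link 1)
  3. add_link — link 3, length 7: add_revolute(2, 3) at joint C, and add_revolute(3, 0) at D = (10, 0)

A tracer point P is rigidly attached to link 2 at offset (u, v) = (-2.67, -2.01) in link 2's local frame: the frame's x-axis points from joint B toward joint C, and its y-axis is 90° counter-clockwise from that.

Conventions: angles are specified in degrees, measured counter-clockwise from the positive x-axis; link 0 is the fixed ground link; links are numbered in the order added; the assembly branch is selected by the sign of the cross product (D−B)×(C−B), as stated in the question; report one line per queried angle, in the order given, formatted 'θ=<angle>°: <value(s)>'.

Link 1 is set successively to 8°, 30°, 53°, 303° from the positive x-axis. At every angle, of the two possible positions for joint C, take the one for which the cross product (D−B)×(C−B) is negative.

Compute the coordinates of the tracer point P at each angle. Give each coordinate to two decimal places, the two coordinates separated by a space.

A=(0,0), D=(10.00,0)
θ=8°: B = A + 3.00·(cos8°, sin8°) = (2.9708, 0.4175)
θ=8°: |BD| = 7.0416
θ=8°: circle(B,3.00) ∩ circle(D,7.00): a=0.6805, h=2.9218
θ=8°:   candidates: C₊=(3.8234,3.2938) cross=20.574; C₋=(3.4769,-2.5395) cross=-20.574
θ=8°:   branch - wants cross < 0 → take C=(3.4769,-2.5395) (cross=-20.574)
θ=8°: ex = (C−B)/|BC| = (0.1687,-0.9857); ey = (0.9857,0.1687)
θ=8°: P = B + -2.67·ex + -2.01·ey = (0.5392,2.7102)
θ=30°: B = A + 3.00·(cos30°, sin30°) = (2.5981, 1.5000)
θ=30°: |BD| = 7.5524
θ=30°: circle(B,3.00) ∩ circle(D,7.00): a=1.1280, h=2.7799
θ=30°:   candidates: C₊=(4.2557,4.0004) cross=20.994; C₋=(3.1515,-1.4485) cross=-20.994
θ=30°:   branch - wants cross < 0 → take C=(3.1515,-1.4485) (cross=-20.994)
θ=30°: ex = (C−B)/|BC| = (0.1845,-0.9828); ey = (0.9828,0.1845)
θ=30°: P = B + -2.67·ex + -2.01·ey = (0.1300,3.7534)
θ=53°: B = A + 3.00·(cos53°, sin53°) = (1.8054, 2.3959)
θ=53°: |BD| = 8.5376
θ=53°: circle(B,3.00) ∩ circle(D,7.00): a=1.9262, h=2.2999
θ=53°:   candidates: C₊=(4.2997,4.0628) cross=19.636; C₋=(3.0089,-0.3521) cross=-19.636
θ=53°:   branch - wants cross < 0 → take C=(3.0089,-0.3521) (cross=-19.636)
θ=53°: ex = (C−B)/|BC| = (0.4011,-0.9160); ey = (0.9160,0.4011)
θ=53°: P = B + -2.67·ex + -2.01·ey = (-1.1068,4.0354)
θ=303°: B = A + 3.00·(cos303°, sin303°) = (1.6339, -2.5160)
θ=303°: |BD| = 8.7362
θ=303°: circle(B,3.00) ∩ circle(D,7.00): a=2.0788, h=2.1630
θ=303°:   candidates: C₊=(3.0017,0.1540) cross=18.897; C₋=(4.2476,-3.9887) cross=-18.897
θ=303°:   branch - wants cross < 0 → take C=(4.2476,-3.9887) (cross=-18.897)
θ=303°: ex = (C−B)/|BC| = (0.8712,-0.4909); ey = (0.4909,0.8712)
θ=303°: P = B + -2.67·ex + -2.01·ey = (-1.6789,-2.9565)

θ=8°: 0.54 2.71
θ=30°: 0.13 3.75
θ=53°: -1.11 4.04
θ=303°: -1.68 -2.96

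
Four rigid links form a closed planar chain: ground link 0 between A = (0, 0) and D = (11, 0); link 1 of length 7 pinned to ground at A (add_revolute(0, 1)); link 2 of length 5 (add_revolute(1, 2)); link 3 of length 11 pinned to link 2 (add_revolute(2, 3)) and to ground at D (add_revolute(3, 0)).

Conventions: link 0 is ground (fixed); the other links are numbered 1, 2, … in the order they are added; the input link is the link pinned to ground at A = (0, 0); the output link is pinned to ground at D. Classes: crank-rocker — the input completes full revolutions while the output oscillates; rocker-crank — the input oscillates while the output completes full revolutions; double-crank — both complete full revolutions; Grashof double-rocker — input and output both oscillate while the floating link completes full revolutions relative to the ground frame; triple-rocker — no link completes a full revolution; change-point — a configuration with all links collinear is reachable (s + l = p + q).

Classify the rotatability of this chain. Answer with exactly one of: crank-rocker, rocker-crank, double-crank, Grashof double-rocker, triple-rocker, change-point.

lengths: ground=11, input=7, coupler=5, output=11
sorted: s=5 (shortest), l=11 (longest), p+q=18
s + l = 16 vs p + q = 18
s + l < p + q (Grashof) with shortest = coupler link → Grashof double-rocker

Grashof double-rocker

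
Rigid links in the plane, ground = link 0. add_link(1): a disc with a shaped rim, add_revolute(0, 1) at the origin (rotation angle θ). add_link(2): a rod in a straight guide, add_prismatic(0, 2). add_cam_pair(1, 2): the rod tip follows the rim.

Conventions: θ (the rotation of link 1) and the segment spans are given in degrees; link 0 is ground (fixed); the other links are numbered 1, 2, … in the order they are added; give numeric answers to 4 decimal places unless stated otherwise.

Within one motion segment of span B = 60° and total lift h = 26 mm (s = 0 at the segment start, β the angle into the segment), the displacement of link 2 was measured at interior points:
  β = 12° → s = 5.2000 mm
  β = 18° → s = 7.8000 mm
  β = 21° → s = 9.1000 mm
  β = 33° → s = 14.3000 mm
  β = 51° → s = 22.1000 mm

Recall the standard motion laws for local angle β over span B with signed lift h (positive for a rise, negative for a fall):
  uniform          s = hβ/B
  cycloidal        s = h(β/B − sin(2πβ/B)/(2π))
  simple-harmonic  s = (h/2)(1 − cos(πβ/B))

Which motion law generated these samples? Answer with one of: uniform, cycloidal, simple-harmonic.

candidates at β/B = r: uniform s = h·r (linear in β); cycloidal s = h·(r − sin(2πr)/(2π)); simple-harmonic s = (h/2)(1 − cos(πr))
β=12°: printed 5.2000 | uniform 5.2000, cycloidal 1.2645, simple-harmonic 2.4828
β=18°: printed 7.8000 | uniform 7.8000, cycloidal 3.8645, simple-harmonic 5.3588
β=21°: printed 9.1000 | uniform 9.1000, cycloidal 5.7523, simple-harmonic 7.0981
β=33°: printed 14.3000 | uniform 14.3000, cycloidal 15.5787, simple-harmonic 15.0336
β=51°: printed 22.1000 | uniform 22.1000, cycloidal 25.4477, simple-harmonic 24.5831
only one law matches every sample → uniform

uniform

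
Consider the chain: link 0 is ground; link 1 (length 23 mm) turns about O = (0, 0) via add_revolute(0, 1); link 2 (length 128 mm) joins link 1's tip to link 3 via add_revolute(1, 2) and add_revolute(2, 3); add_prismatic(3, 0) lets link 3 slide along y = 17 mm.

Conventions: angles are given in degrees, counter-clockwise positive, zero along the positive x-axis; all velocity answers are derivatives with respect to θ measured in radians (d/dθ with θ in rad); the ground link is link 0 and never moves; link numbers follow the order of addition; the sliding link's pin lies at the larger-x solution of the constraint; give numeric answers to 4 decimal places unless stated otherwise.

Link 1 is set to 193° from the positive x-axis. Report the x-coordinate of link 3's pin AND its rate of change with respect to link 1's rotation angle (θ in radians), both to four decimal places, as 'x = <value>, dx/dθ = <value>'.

geometry: r = 23 mm, L = 128 mm, e = 17 mm
crank pin P = (r cos θ, r sin θ) = (-22.410511, -5.173874)
h = r sin θ − e = -5.173874 − 17 = -22.173874
x = r cos θ + √(L² − h²) = -22.410511 + 126.064742 = 103.654231
dx/dθ = −r sin θ − h·r cos θ/√(L² − h²) (θ in radians; h = -22.173874) = 1.232028

x = 103.6542, dx/dθ = 1.2320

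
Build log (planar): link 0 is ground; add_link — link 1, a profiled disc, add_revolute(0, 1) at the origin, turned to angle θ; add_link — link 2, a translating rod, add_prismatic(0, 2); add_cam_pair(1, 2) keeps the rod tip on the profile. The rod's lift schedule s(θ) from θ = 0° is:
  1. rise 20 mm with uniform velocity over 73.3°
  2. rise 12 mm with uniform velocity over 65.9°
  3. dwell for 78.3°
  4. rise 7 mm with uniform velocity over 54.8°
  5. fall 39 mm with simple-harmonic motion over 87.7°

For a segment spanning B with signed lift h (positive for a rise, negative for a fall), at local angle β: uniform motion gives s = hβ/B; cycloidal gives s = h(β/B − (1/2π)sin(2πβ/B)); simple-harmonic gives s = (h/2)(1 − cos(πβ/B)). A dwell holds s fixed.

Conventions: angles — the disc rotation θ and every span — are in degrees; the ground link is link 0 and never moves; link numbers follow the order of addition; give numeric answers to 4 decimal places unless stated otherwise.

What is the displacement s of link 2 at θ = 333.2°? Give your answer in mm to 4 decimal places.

seg 1 [0°–73.3°] uniform, h=20: full span → s += 20 → s = 20.0000
seg 2 [73.3°–139.2°] uniform, h=12: full span → s += 12 → s = 32.0000
seg 3 [139.2°–217.5°] dwell: s stays 32.0000
seg 4 [217.5°–272.3°] uniform, h=7: full span → s += 7 → s = 39.0000
seg 5 [272.3°–360°] simple-harmonic, h=-39: θ=333.2° here. β=60.9, B=87.7. -39/2·(1 − cos(π·0.6944)) = -30.6832 → s = 8.3168

8.3168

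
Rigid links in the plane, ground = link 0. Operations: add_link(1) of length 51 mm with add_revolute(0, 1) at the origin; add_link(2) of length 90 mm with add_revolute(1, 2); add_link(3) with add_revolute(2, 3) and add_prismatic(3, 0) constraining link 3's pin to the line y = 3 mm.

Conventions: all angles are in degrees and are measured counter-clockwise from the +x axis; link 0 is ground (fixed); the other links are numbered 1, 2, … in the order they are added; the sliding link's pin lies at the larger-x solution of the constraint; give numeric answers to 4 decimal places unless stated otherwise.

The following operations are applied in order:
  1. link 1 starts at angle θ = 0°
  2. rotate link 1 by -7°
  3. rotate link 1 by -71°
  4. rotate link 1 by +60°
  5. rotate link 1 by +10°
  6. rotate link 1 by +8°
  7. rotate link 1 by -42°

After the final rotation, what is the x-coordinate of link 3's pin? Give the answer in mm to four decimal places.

geometry: r = 51 mm, L = 90 mm, e = 3 mm; θ starts at 0°
rotate link 1 by -7°: θ ← 0° -7° = -7°
rotate link 1 by -71°: θ ← -7° -71° = -78°
rotate link 1 by +60°: θ ← -78° +60° = -18°
rotate link 1 by +10°: θ ← -18° +10° = -8°
rotate link 1 by +8°: θ ← -8° +8° = 0°
rotate link 1 by -42°: θ ← 0° -42° = -42°
crank pin P = (r cos θ, r sin θ) = (37.900386, -34.125661)
h = r sin θ − e = -34.125661 − 3 = -37.125661
x = r cos θ + √(L² − h²) = 37.900386 + 81.985885 = 119.886271

119.8863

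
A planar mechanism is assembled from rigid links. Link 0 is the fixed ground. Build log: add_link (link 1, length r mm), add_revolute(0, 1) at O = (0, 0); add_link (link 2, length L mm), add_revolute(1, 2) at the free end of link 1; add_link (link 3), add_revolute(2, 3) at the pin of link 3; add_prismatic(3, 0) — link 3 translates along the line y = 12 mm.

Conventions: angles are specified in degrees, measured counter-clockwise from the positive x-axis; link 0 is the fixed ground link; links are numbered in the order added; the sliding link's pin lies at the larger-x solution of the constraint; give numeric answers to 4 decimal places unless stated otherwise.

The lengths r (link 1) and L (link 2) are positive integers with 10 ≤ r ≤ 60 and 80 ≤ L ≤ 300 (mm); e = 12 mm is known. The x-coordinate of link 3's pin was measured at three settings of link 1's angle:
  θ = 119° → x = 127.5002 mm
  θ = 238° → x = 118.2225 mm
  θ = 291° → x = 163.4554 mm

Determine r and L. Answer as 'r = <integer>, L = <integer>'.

constraint per measurement: (x − r cos θ)² + (r sin θ − e)² = L²
subtracting the θ₁ and θ₂ equations cancels the r² and L² terms:
r = (x₁² − x₂²) / (2[(x₁cos θ₁ + e sin θ₁) − (x₂cos θ₂ + e sin θ₂)]) = 52.9998 → r = 53
L² = (x₁ − r cos θ₁)² + (r sin θ₁ − e)² = 24648.9970 → L = 157.0000 → L = 157
check at θ₃=291°: x = 163.4554 (printed 163.4554) ✓

r = 53, L = 157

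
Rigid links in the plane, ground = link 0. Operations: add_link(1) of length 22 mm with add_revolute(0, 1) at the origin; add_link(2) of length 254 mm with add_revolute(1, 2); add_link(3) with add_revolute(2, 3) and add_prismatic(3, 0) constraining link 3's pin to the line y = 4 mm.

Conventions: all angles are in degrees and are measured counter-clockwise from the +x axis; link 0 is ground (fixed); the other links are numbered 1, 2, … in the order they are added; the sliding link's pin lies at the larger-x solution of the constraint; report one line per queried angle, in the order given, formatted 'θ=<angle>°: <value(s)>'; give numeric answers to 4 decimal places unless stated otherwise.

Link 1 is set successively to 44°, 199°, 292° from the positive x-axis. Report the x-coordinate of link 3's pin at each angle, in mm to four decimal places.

geometry: r = 22 mm, L = 254 mm, e = 4 mm
θ=44°: crank pin P = (r cos θ, r sin θ) = (15.825476, 15.282484)
θ=44°: h = r sin θ − e = 15.282484 − 4 = 11.282484
θ=44°: x = r cos θ + √(L² − h²) = 15.825476 + 253.749297 = 269.574772
θ=199°: crank pin P = (r cos θ, r sin θ) = (-20.801409, -7.162499)
θ=199°: h = r sin θ − e = -7.162499 − 4 = -11.162499
θ=199°: x = r cos θ + √(L² − h²) = -20.801409 + 253.754603 = 232.953194
θ=292°: crank pin P = (r cos θ, r sin θ) = (8.241345, -20.398045)
θ=292°: h = r sin θ − e = -20.398045 − 4 = -24.398045
θ=292°: x = r cos θ + √(L² − h²) = 8.241345 + 252.825504 = 261.066849

θ=44°: 269.5748
θ=199°: 232.9532
θ=292°: 261.0668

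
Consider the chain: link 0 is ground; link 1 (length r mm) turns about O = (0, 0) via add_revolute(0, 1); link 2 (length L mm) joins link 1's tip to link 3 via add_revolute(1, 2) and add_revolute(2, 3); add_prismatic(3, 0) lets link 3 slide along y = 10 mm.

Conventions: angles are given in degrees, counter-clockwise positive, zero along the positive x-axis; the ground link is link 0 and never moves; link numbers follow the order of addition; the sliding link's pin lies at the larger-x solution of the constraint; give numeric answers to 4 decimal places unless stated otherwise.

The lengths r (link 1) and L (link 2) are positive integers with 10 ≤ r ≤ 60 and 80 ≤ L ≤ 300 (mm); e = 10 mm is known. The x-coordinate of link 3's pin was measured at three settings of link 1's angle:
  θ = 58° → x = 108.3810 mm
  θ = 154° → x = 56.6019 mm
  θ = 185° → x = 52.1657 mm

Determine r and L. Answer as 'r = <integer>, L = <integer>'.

constraint per measurement: (x − r cos θ)² + (r sin θ − e)² = L²
subtracting the θ₁ and θ₂ equations cancels the r² and L² terms:
r = (x₁² − x₂²) / (2[(x₁cos θ₁ + e sin θ₁) − (x₂cos θ₂ + e sin θ₂)]) = 38.0000 → r = 38
L² = (x₁ − r cos θ₁)² + (r sin θ₁ − e)² = 8281.0029 → L = 91.0000 → L = 91
check at θ₃=185°: x = 52.1657 (printed 52.1657) ✓

r = 38, L = 91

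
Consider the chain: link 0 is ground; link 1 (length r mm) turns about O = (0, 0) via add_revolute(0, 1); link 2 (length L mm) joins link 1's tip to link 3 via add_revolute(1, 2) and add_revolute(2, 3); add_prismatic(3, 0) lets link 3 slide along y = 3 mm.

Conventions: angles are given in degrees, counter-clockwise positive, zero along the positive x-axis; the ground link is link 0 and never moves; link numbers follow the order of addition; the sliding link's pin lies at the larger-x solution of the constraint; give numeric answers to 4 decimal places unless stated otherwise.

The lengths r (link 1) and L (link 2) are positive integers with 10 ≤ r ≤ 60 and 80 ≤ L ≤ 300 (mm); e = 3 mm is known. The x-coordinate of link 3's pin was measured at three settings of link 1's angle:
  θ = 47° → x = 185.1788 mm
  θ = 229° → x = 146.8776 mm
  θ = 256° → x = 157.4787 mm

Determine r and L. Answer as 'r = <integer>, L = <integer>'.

constraint per measurement: (x − r cos θ)² + (r sin θ − e)² = L²
subtracting the θ₁ and θ₂ equations cancels the r² and L² terms:
r = (x₁² − x₂²) / (2[(x₁cos θ₁ + e sin θ₁) − (x₂cos θ₂ + e sin θ₂)]) = 28.0000 → r = 28
L² = (x₁ − r cos θ₁)² + (r sin θ₁ − e)² = 27888.9888 → L = 167.0000 → L = 167
check at θ₃=256°: x = 157.4787 (printed 157.4787) ✓

r = 28, L = 167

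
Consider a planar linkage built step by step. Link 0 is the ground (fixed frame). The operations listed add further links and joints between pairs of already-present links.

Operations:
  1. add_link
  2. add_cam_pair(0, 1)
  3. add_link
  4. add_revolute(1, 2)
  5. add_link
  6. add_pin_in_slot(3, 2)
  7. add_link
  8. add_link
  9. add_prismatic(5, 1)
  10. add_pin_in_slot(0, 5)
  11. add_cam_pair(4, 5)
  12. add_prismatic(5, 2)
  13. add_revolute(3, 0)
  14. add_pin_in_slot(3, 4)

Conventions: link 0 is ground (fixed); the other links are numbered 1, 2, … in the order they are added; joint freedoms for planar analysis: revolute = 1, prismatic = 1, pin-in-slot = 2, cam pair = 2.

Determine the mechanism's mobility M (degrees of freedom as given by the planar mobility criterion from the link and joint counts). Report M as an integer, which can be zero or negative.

(L,J1,J2)=(1,0,0); link0 fixed
link1: (2,0,0)
C 0-1 [J2]: (2,0,1)
link2: (3,0,1)
R 1-2 [J1]: (3,1,1)
link3: (4,1,1)
PS 3-2 [J2]: (4,1,2)
link4: (5,1,2)
link5: (6,1,2)
P 5-1 [J1]: (6,2,2)
PS 0-5 [J2]: (6,2,3)
C 4-5 [J2]: (6,2,4)
P 5-2 [J1]: (6,3,4)
R 3-0 [J1]: (6,4,4)
PS 3-4 [J2]: (6,4,5)
Grübler: 3·5 − 2·4 − 5 = 2

M = 2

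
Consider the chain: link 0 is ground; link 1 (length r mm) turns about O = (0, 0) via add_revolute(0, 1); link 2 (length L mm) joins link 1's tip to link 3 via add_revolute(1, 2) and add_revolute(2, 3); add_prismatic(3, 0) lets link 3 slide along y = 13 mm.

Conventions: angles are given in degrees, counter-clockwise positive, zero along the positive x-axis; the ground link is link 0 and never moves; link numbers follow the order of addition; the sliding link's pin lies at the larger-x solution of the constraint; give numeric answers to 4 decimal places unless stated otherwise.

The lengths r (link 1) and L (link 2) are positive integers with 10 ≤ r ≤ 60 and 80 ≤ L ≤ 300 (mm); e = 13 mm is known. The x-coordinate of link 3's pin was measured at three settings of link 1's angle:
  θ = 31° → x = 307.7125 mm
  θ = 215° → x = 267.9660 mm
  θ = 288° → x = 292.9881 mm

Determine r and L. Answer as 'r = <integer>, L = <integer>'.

constraint per measurement: (x − r cos θ)² + (r sin θ − e)² = L²
subtracting the θ₁ and θ₂ equations cancels the r² and L² terms:
r = (x₁² − x₂²) / (2[(x₁cos θ₁ + e sin θ₁) − (x₂cos θ₂ + e sin θ₂)]) = 23.0000 → r = 23
L² = (x₁ − r cos θ₁)² + (r sin θ₁ − e)² = 82943.9796 → L = 288.0000 → L = 288
check at θ₃=288°: x = 292.9881 (printed 292.9881) ✓

r = 23, L = 288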